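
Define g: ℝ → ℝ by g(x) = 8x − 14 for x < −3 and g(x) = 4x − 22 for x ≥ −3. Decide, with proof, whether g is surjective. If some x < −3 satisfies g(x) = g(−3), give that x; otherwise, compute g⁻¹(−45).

Both pieces are strictly increasing (slopes 8 and 4), so each is injective on its own interval.
The left piece maps (−∞, −3) onto (−∞, −38); the right piece maps [−3, ∞) onto [−34, ∞).
The union (−∞, −38) ∪ [−34, ∞) omits the interval between −38 and −34; in particular −38 has no preimage. So g is not surjective.
Because the two images are disjoint, no x < −3 has g(x) = g(−3), so we compute g⁻¹(−45): −45 lies in (−∞, −38), so solve 8x − 14 = −45: x = (−45 + 14)/8 = −31/8.

-31/8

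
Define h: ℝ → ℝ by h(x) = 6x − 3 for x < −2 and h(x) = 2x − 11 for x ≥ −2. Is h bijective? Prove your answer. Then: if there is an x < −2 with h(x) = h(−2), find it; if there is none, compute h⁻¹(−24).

Both pieces are strictly increasing (slopes 6 and 2), so each is injective on its own interval.
The left piece maps (−∞, −2) onto (−∞, −15); the right piece maps [−2, ∞) onto [−15, ∞).
Since −15 = −15, the images partition ℝ: h is injective and surjective, hence bijective.
Because the two images are disjoint, no x < −2 has h(x) = h(−2), so we compute h⁻¹(−24): −24 lies in (−∞, −15), so solve 6x − 3 = −24: x = (−24 + 3)/6 = −7/2.

-7/2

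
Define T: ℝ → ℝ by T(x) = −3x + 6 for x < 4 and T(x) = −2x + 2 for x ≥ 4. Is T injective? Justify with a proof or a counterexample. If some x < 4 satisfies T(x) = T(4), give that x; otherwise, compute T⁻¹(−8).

Both pieces are strictly decreasing (slopes −3 and −2), so each is injective on its own interval.
The left piece maps (−∞, 4) onto (−6, ∞); the right piece maps [4, ∞) onto (−∞, −6].
These images are disjoint, so no value is attained by both pieces. So T is injective.
Because the two images are disjoint, no x < 4 has T(x) = T(4), so we compute T⁻¹(−8): −8 lies in (−∞, −6], so solve −2x + 2 = −8: x = (−8 − 2)/(−2) = 5.

5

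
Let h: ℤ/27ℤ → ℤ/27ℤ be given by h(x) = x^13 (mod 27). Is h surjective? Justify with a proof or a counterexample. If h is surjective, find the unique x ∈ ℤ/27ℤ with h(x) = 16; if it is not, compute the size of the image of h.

h(0) = 0^13 = 0.
h(3): Repeated squaring mod 27: 3^1 ≡ 3, 3^2 ≡ 3² = 9, 3^4 ≡ 9² = 81 ≡ 0, 3^8 ≡ 0² = 0. Since 13 = 8 + 4 + 1, 3^13 ≡ 0·0·3: 0·0 = 0, then 0·3 = 0. So 3^13 ≡ 0 (mod 27).
So h(0) = h(3) = 0 while 0 ≠ 3, thus h is not injective.
A non-injective map from the 27-element set ℤ/27ℤ to itself takes at most 26 distinct values, so it cannot be surjective. So h is not surjective.
Since h is not surjective, we determine |image(h)|. Computing x^13 mod 27 for each x (by repeated squaring, reducing mod 27 at every step), the values h(0), h(1), …, h(26) are: 0, 1, 11, 0, 13, 23, 0, 25, 8, 0, 10, 20, 0, 22, 5, 0, 7, 17, 0, 19, 2, 0, 4, 14, 0, 16, 26.
The distinct values are {0, 1, 2, 4, 5, 7, 8, 10, 11, 13, 14, 16, 17, 19, 20, 22, 23, 25, 26}; there are 19 of them.

19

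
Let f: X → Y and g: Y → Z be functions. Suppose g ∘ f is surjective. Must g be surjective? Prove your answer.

Let c ∈ Z. Since g ∘ f is surjective, some a ∈ X has g(f(a)) = c. Then b = f(a) ∈ Y satisfies g(b) = c. So g is surjective.

surjective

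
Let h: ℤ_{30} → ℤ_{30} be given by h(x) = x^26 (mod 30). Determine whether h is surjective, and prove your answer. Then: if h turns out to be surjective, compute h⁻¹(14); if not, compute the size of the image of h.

12

h(2): Repeated squaring mod 30: 2^1 ≡ 2, 2^2 ≡ 2² = 4, 2^4 ≡ 4² = 16, 2^8 ≡ 16² = 256 ≡ 16, 2^16 ≡ 16² = 256 ≡ 16. Since 26 = 16 + 8 + 2, 2^26 ≡ 16·16·4: 16·16 = 256 ≡ 16, then 16·4 = 64 ≡ 4. So 2^26 ≡ 4 (mod 30).
h(8): Repeated squaring mod 30: 8^1 ≡ 8, 8^2 ≡ 8² = 64 ≡ 4, 8^4 ≡ 4² = 16, 8^8 ≡ 16² = 256 ≡ 16, 8^16 ≡ 16² = 256 ≡ 16. Since 26 = 16 + 8 + 2, 8^26 ≡ 16·16·4: 16·16 = 256 ≡ 16, then 16·4 = 64 ≡ 4. So 8^26 ≡ 4 (mod 30).
So h(2) = h(8) = 4 while 2 ≠ 8, thus h is not injective.
A non-injective map from the 30-element set ℤ_{30} to itself takes at most 29 distinct values, so it cannot be surjective. Thus h is not surjective.
Since h is not surjective, we determine |image(h)|. Computing x^26 mod 30 for each x (by repeated squaring, reducing mod 30 at every step), the values h(0), h(1), …, h(29) are: 0, 1, 4, 9, 16, 25, 6, 19, 4, 21, 10, 1, 24, 19, 16, 15, 16, 19, 24, 1, 10, 21, 4, 19, 6, 25, 16, 9, 4, 1.
The distinct values are {0, 1, 4, 6, 9, 10, 15, 16, 19, 21, 24, 25}; there are 12 of them.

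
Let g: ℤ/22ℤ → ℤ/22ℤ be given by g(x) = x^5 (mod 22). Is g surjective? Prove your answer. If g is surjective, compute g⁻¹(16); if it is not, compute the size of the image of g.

g(1) = 1^5 = 1.
g(3): Repeated squaring mod 22: 3^1 ≡ 3, 3^2 ≡ 3² = 9, 3^4 ≡ 9² = 81 ≡ 15. Since 5 = 4 + 1, 3^5 ≡ 15·3: 15·3 = 45 ≡ 1. So 3^5 ≡ 1 (mod 22).
So g(1) = g(3) = 1 while 1 ≠ 3, so g is not injective.
A non-injective map from the 22-element set ℤ/22ℤ to itself takes at most 21 distinct values, so it cannot be surjective. Thus g is not surjective.
Since g is not surjective, we determine |image(g)|. Computing x^5 mod 22 for each x (by repeated squaring, reducing mod 22 at every step), the values g(0), g(1), …, g(21) are: 0, 1, 10, 1, 12, 1, 10, 21, 10, 1, 10, 11, 12, 21, 12, 1, 12, 21, 10, 21, 12, 21.
The distinct values are {0, 1, 10, 11, 12, 21}; there are 6 of them.

6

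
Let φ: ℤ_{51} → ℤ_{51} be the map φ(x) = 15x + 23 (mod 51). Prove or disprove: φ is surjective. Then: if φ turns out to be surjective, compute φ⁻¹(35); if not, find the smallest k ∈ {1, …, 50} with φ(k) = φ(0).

Recall that φ is surjective if every y in the codomain equals φ(x) for some x in the domain.
Since gcd(15, 51) = 3, we have 15x ≡ 0 (mod 3) for all x, so φ(x) ≡ 2 (mod 3).
But 0 ≢ 2 (mod 3), so 0 ∈ ℤ_{51} has no preimage. Therefore φ is not surjective.
Since φ is not surjective, we find the least positive k with φ(k) = φ(0): this means 15k ≡ 0 (mod 51), i.e. 51 ∣ 15k. Since gcd(15, 51) = 3, dividing through by 3 this holds exactly when 17 ∣ 5k, and as gcd(5, 17) = 1, exactly when 17 ∣ k.
The smallest positive such k is 17.

17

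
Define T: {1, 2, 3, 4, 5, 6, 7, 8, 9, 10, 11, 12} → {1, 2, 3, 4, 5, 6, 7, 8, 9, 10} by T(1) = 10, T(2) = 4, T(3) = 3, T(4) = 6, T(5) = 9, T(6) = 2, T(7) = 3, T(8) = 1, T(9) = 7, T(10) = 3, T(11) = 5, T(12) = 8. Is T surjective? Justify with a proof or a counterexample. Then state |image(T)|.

Every element of the codomain has a preimage: 1 = T(8), 2 = T(6), 3 = T(3), 4 = T(2), 5 = T(11), 6 = T(4), 7 = T(9), 8 = T(12), 9 = T(5), 10 = T(1).
Hence T is surjective.
The image of T is {1, 2, 3, 4, 5, 6, 7, 8, 9, 10}, which has 10 elements.

10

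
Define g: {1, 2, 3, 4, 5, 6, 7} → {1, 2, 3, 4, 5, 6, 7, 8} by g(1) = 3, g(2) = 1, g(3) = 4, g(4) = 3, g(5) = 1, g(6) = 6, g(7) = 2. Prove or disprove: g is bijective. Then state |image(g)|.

g(1) = 3 = g(4) with 1 ≠ 4, so g is not injective, hence not bijective.
The image of g is {1, 2, 3, 4, 6}, which has 5 elements.

5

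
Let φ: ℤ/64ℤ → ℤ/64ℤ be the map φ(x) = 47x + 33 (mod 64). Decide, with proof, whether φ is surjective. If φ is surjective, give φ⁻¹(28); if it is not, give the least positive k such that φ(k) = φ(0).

Since gcd(47, 64) = 1, 47 is invertible modulo 64. Euclid's algorithm: 64 = 1·47 + 17, 47 = 2·17 + 13, 17 = 1·13 + 4, 13 = 3·4 + 1; back-substituting gives 1 = 15·47 − 11·64, so 47⁻¹ ≡ 15 (mod 64).
For any y ∈ ℤ/64ℤ, x = 15(y − 33) mod 64 satisfies φ(x) = 47·15(y − 33) + 33 ≡ y (since 47·15 ≡ 1 mod 64). So every y has a preimage.
So φ is surjective.
Since φ is surjective, we find φ⁻¹(28): we need 47x ≡ 28 − 33 ≡ 59 (mod 64). Using 47⁻¹ = 15: x ≡ 15·59 = 885 = 13·64 + 53, so x = 53.
Check: φ(53) = 47·53 + 33 = 2524 = 39·64 + 28 ≡ 28 (mod 64).

53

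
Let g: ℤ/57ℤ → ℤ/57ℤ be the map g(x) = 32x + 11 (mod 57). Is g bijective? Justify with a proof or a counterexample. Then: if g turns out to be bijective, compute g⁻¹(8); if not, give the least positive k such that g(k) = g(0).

If g(a) = g(b), then 32a ≡ 32b (mod 57). Because gcd(32, 57) = 1, we may cancel 32 to get a ≡ b (mod 57).
We now compute 32⁻¹ mod 57 explicitly. Euclid's algorithm: 57 = 1·32 + 25, 32 = 1·25 + 7, 25 = 3·7 + 4, 7 = 1·4 + 3, 4 = 1·3 + 1; back-substituting gives 1 = 41·32 − 23·57, so 32⁻¹ ≡ 41 (mod 57).
Then y ↦ 41(y − 11) is a two-sided inverse to g, so every y ∈ ℤ/57ℤ has a preimage.
Therefore g is bijective.
Since g is bijective, we find g⁻¹(8): we need 32x ≡ 8 − 11 ≡ 54 (mod 57). Using 32⁻¹ = 41: x ≡ 41·54 = 2214 = 38·57 + 48, so x = 48.
Check: g(48) = 32·48 + 11 = 1547 = 27·57 + 8 ≡ 8 (mod 57).

48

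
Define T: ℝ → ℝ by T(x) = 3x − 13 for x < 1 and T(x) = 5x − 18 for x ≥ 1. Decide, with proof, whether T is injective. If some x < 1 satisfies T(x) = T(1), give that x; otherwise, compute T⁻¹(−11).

0

Both pieces are strictly increasing (slopes 3 and 5), so each is injective on its own interval.
The left piece maps (−∞, 1) onto (−∞, −10); the right piece maps [1, ∞) onto [−13, ∞).
These images overlap. In particular T(1) = −13 (right piece), and solving 3x − 13 = −13 on the left piece gives x = 0 < 1.
So T(0) = T(1) with 0 ≠ 1, and T is not injective. This x = 0 is the requested value below 1.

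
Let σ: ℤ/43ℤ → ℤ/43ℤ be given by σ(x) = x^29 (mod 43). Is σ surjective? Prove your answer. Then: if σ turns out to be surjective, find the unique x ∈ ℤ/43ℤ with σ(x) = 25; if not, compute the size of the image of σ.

40

Since 43 is prime, the nonzero elements of ℤ/43ℤ form a cyclic group of order 42.
As gcd(29, 42) = 1, raising to the 29th power is a bijection on this group: if x_1^29 ≡ x_2^29 then (x_1x_2^{−1})^29 = 1, and the only element of order dividing gcd(29, 42) = 1 is 1, so x_1 = x_2.
With σ(0) = 0 this makes σ injective on all of ℤ/43ℤ, hence bijective (finite equal-size domain and codomain). In particular σ is surjective.
Since σ is surjective, we find the preimage of 25. The inverse of x ↦ x^29 on (ℤ/43ℤ)^× is x ↦ x^29, because 29·29 = 841 = 20·42 + 1 ≡ 1 (mod 42) and x^{42} = 1 for x ≠ 0 (Fermat). So σ⁻¹(25) = 25^29 mod 43.
Repeated squaring mod 43: 25^1 ≡ 25, 25^2 ≡ 25² = 625 ≡ 23, 25^4 ≡ 23² = 529 ≡ 13, 25^8 ≡ 13² = 169 ≡ 40, 25^16 ≡ 40² = 1600 ≡ 9. Since 29 = 16 + 8 + 4 + 1, 25^29 ≡ 9·40·13·25: 9·40 = 360 ≡ 16, then 16·13 = 208 ≡ 36, then 36·25 = 900 ≡ 40. So 25^29 ≡ 40 (mod 43).
Hence σ⁻¹(25) = 40.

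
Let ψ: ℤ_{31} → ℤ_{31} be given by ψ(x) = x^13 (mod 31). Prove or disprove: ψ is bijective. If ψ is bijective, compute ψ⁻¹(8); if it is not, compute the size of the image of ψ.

2

Since 31 is prime, the nonzero elements of ℤ_{31} form a cyclic group of order 30.
As gcd(13, 30) = 1, raising to the 13th power is a bijection on this group: if s^13 ≡ t^13 then (st^{−1})^13 = 1, and the only element of order dividing gcd(13, 30) = 1 is 1, so s = t.
With ψ(0) = 0 this makes ψ injective on all of ℤ_{31}, hence bijective (finite equal-size domain and codomain). In particular ψ is bijective.
Since ψ is bijective, we find the preimage of 8. The inverse of x ↦ x^13 on (ℤ_{31})^× is x ↦ x^7, because 13·7 = 91 = 3·30 + 1 ≡ 1 (mod 30) and x^{30} = 1 for x ≠ 0 (Fermat). So ψ⁻¹(8) = 8^7 mod 31.
Repeated squaring mod 31: 8^1 ≡ 8, 8^2 ≡ 8² = 64 ≡ 2, 8^4 ≡ 2² = 4. Since 7 = 4 + 2 + 1, 8^7 ≡ 4·2·8: 4·2 = 8, then 8·8 = 64 ≡ 2. So 8^7 ≡ 2 (mod 31).
Hence ψ⁻¹(8) = 2.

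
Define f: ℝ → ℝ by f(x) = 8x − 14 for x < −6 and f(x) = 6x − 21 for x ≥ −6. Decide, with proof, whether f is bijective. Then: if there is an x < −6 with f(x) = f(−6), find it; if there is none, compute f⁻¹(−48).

Both pieces are strictly increasing (slopes 8 and 6), so each is injective on its own interval.
The left piece maps (−∞, −6) onto (−∞, −62); the right piece maps [−6, ∞) onto [−57, ∞).
The images leave a gap (−62 has no preimage), so f is not surjective, hence not bijective.
Because the two images are disjoint, no x < −6 has f(x) = f(−6), so we compute f⁻¹(−48): −48 lies in [−57, ∞), so solve 6x − 21 = −48: x = (−48 + 21)/6 = −9/2.

-9/2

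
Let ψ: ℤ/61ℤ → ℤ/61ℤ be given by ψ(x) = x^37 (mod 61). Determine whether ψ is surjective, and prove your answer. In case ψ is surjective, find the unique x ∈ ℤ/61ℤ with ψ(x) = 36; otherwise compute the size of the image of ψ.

4

Since 61 is prime, the nonzero elements of ℤ/61ℤ form a cyclic group of order 60.
As gcd(37, 60) = 1, raising to the 37th power is a bijection on this group: if a^37 ≡ b^37 then (ab^{−1})^37 = 1, and the only element of order dividing gcd(37, 60) = 1 is 1, so a = b.
With ψ(0) = 0 this makes ψ injective on all of ℤ/61ℤ, hence bijective (finite equal-size domain and codomain). In particular ψ is surjective.
Since ψ is surjective, we find the preimage of 36. The inverse of x ↦ x^37 on (ℤ/61ℤ)^× is x ↦ x^13, because 37·13 = 481 = 8·60 + 1 ≡ 1 (mod 60) and x^{60} = 1 for x ≠ 0 (Fermat). So ψ⁻¹(36) = 36^13 mod 61.
Repeated squaring mod 61: 36^1 ≡ 36, 36^2 ≡ 36² = 1296 ≡ 15, 36^4 ≡ 15² = 225 ≡ 42, 36^8 ≡ 42² = 1764 ≡ 56. Since 13 = 8 + 4 + 1, 36^13 ≡ 56·42·36: 56·42 = 2352 ≡ 34, then 34·36 = 1224 ≡ 4. So 36^13 ≡ 4 (mod 61).
Hence ψ⁻¹(36) = 4.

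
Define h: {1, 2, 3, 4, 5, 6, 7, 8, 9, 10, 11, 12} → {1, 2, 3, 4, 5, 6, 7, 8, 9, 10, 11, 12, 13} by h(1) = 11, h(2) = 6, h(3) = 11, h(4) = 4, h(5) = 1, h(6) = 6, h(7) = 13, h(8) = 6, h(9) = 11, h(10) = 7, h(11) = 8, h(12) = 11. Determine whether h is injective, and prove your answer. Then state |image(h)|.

7

h(1) = 11 = h(3) with 1 ≠ 3, so h is not injective.
The image of h is {1, 4, 6, 7, 8, 11, 13}, which has 7 elements.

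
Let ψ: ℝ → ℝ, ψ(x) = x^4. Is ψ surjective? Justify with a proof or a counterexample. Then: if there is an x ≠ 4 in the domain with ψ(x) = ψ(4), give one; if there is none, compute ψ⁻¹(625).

Since 4 is even, x^4 ≥ 0 for all x ∈ ℝ, so −1 ∈ ℝ has no preimage. Therefore ψ is not surjective.
For the follow-up, such an x exists: taking x = −4 ∈ ℝ gives ψ(−4) = 256 = ψ(4) with −4 ≠ 4.

-4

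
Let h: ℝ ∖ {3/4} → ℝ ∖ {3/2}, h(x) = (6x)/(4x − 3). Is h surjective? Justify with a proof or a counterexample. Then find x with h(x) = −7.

21/34

For any y ≠ 3/2, solving y(4x − 3) = 6x for x gives a well-defined x ≠ 3/4. So h is surjective.
Solving h(x) = −7: cross-multiplying gives 6x = −7(4x − 3), which rearranges to 34x = 21, so x = 21/34.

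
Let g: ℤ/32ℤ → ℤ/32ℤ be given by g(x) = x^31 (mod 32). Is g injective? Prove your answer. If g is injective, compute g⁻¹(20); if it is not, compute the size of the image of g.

17

g(0) = 0^31 = 0.
g(2): Repeated squaring mod 32: 2^1 ≡ 2, 2^2 ≡ 2² = 4, 2^4 ≡ 4² = 16, 2^8 ≡ 16² = 256 ≡ 0, 2^16 ≡ 0² = 0. Since 31 = 16 + 8 + 4 + 2 + 1, 2^31 ≡ 0·0·16·4·2: 0·0 = 0, then 0·16 = 0, then 0·4 = 0, then 0·2 = 0. So 2^31 ≡ 0 (mod 32).
So g(0) = g(2) = 0 while 0 ≠ 2, hence g is not injective.
Since g is not injective, we determine |image(g)|. Computing x^31 mod 32 for each x (by repeated squaring, reducing mod 32 at every step), the values g(0), g(1), …, g(31) are: 0, 1, 0, 11, 0, 13, 0, 23, 0, 25, 0, 3, 0, 5, 0, 15, 0, 17, 0, 27, 0, 29, 0, 7, 0, 9, 0, 19, 0, 21, 0, 31.
The distinct values are {0, 1, 3, 5, 7, 9, 11, 13, 15, 17, 19, 21, 23, 25, 27, 29, 31}; there are 17 of them.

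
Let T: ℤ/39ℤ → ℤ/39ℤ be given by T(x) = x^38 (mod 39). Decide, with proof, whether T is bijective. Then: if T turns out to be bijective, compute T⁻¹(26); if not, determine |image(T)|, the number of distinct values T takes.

T(5): Repeated squaring mod 39: 5^1 ≡ 5, 5^2 ≡ 5² = 25, 5^4 ≡ 25² = 625 ≡ 1, 5^8 ≡ 1² = 1, 5^16 ≡ 1² = 1, 5^32 ≡ 1² = 1. Since 38 = 32 + 4 + 2, 5^38 ≡ 1·1·25: 1·1 = 1, then 1·25 = 25. So 5^38 ≡ 25 (mod 39).
T(8): Repeated squaring mod 39: 8^1 ≡ 8, 8^2 ≡ 8² = 64 ≡ 25, 8^4 ≡ 25² = 625 ≡ 1, 8^8 ≡ 1² = 1, 8^16 ≡ 1² = 1, 8^32 ≡ 1² = 1. Since 38 = 32 + 4 + 2, 8^38 ≡ 1·1·25: 1·1 = 1, then 1·25 = 25. So 8^38 ≡ 25 (mod 39).
So T(5) = T(8) = 25 while 5 ≠ 8, thus T is not injective, hence not bijective.
Since T is not bijective, we determine |image(T)|. Computing x^38 mod 39 for each x (by repeated squaring, reducing mod 39 at every step), the values T(0), T(1), …, T(38) are: 0, 1, 4, 9, 16, 25, 36, 10, 25, 3, 22, 4, 27, 13, 1, 30, 22, 16, 12, 10, 10, 12, 16, 22, 30, 1, 13, 27, 4, 22, 3, 25, 10, 36, 25, 16, 9, 4, 1.
The distinct values are {0, 1, 3, 4, 9, 10, 12, 13, 16, 22, 25, 27, 30, 36}; there are 14 of them.

14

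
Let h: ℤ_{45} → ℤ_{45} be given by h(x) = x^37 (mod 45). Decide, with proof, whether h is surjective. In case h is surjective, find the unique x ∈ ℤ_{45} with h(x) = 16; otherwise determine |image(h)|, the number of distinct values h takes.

35

h(0) = 0^37 = 0.
h(15): Repeated squaring mod 45: 15^1 ≡ 15, 15^2 ≡ 15² = 225 ≡ 0, 15^4 ≡ 0² = 0, 15^8 ≡ 0² = 0, 15^16 ≡ 0² = 0, 15^32 ≡ 0² = 0. Since 37 = 32 + 4 + 1, 15^37 ≡ 0·0·15: 0·0 = 0, then 0·15 = 0. So 15^37 ≡ 0 (mod 45).
So h(0) = h(15) = 0 while 0 ≠ 15, hence h is not injective.
A non-injective map from the 45-element set ℤ_{45} to itself takes at most 44 distinct values, so it cannot be surjective. So h is not surjective.
Since h is not surjective, we determine |image(h)|. Computing x^37 mod 45 for each x (by repeated squaring, reducing mod 45 at every step), the values h(0), h(1), …, h(44) are: 0, 1, 2, 18, 4, 5, 36, 7, 8, 9, 10, 11, 27, 13, 14, 0, 16, 17, 18, 19, 20, 36, 22, 23, 9, 25, 26, 27, 28, 29, 0, 31, 32, 18, 34, 35, 36, 37, 38, 9, 40, 41, 27, 43, 44.
The distinct values are {0, 1, 2, 4, 5, 7, 8, 9, 10, 11, 13, 14, 16, 17, 18, 19, 20, 22, 23, 25, 26, 27, 28, 29, 31, 32, 34, 35, 36, 37, 38, 40, 41, 43, 44}; there are 35 of them.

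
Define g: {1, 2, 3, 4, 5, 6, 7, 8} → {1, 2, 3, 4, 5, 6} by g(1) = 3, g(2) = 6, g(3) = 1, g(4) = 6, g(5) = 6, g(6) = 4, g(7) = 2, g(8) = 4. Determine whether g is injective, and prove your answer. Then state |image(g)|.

5

g(2) = 6 = g(4) with 2 ≠ 4, so g is not injective.
The image of g is {1, 2, 3, 4, 6}, which has 5 elements.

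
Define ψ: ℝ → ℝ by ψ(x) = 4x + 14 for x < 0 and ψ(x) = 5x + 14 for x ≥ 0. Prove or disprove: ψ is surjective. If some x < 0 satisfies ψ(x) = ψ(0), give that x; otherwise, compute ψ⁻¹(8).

Both pieces are strictly increasing (slopes 4 and 5), so each is injective on its own interval.
The left piece maps (−∞, 0) onto (−∞, 14); the right piece maps [0, ∞) onto [14, ∞).
These images together cover ℝ, so ψ is surjective.
Because the two images are disjoint, no x < 0 has ψ(x) = ψ(0), so we compute ψ⁻¹(8): 8 lies in (−∞, 14), so solve 4x + 14 = 8: x = (8 − 14)/4 = −3/2.

-3/2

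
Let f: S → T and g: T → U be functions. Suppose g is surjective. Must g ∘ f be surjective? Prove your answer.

No. Take S = {0}, T = U = {0, 1, 2, 3, 4}, f(0) = 0, and g = identity (surjective).
Then (g ∘ f)(0) = 0, and 4 ∈ U has no preimage under g ∘ f, so g ∘ f is not surjective.

not surjective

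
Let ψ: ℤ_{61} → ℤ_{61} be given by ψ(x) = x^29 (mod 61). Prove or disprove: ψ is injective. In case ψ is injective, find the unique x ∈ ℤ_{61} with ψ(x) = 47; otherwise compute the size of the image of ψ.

Since 61 is prime, the nonzero elements of ℤ_{61} form a cyclic group of order 60.
As gcd(29, 60) = 1, raising to the 29th power is a bijection on this group: if a^29 ≡ b^29 then (ab^{−1})^29 = 1, and the only element of order dividing gcd(29, 60) = 1 is 1, so a = b.
With ψ(0) = 0 this makes ψ injective on all of ℤ_{61}, hence bijective (finite equal-size domain and codomain). In particular ψ is injective.
Since ψ is injective, we find the preimage of 47. The inverse of x ↦ x^29 on (ℤ_{61})^× is x ↦ x^29, because 29·29 = 841 = 14·60 + 1 ≡ 1 (mod 60) and x^{60} = 1 for x ≠ 0 (Fermat). So ψ⁻¹(47) = 47^29 mod 61.
Repeated squaring mod 61: 47^1 ≡ 47, 47^2 ≡ 47² = 2209 ≡ 13, 47^4 ≡ 13² = 169 ≡ 47, 47^8 ≡ 47² = 2209 ≡ 13, 47^16 ≡ 13² = 169 ≡ 47. Since 29 = 16 + 8 + 4 + 1, 47^29 ≡ 47·13·47·47: 47·13 = 611 ≡ 1, then 1·47 = 47, then 47·47 = 2209 ≡ 13. So 47^29 ≡ 13 (mod 61).
Hence ψ⁻¹(47) = 13.

13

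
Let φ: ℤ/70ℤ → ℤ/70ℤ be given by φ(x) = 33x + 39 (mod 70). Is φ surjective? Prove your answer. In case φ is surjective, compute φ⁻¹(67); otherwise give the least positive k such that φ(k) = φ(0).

Since gcd(33, 70) = 1, 33 is invertible modulo 70. Euclid's algorithm: 70 = 2·33 + 4, 33 = 8·4 + 1; back-substituting gives 1 = 17·33 − 8·70, so 33⁻¹ ≡ 17 (mod 70).
For any y ∈ ℤ/70ℤ, x = 17(y − 39) mod 70 satisfies φ(x) = 33·17(y − 39) + 39 ≡ y (since 33·17 ≡ 1 mod 70). So every y has a preimage.
So φ is surjective.
Since φ is surjective, we find φ⁻¹(67): we need 33x ≡ 67 − 39 ≡ 28 (mod 70). Using 33⁻¹ = 17: x ≡ 17·28 = 476 = 6·70 + 56, so x = 56.
Check: φ(56) = 33·56 + 39 = 1887 = 26·70 + 67 ≡ 67 (mod 70).

56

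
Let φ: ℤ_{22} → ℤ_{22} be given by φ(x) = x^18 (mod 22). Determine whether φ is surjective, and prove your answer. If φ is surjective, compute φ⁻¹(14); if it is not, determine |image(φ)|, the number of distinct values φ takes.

12

φ(10): Repeated squaring mod 22: 10^1 ≡ 10, 10^2 ≡ 10² = 100 ≡ 12, 10^4 ≡ 12² = 144 ≡ 12, 10^8 ≡ 12² = 144 ≡ 12, 10^16 ≡ 12² = 144 ≡ 12. Since 18 = 16 + 2, 10^18 ≡ 12·12: 12·12 = 144 ≡ 12. So 10^18 ≡ 12 (mod 22).
φ(12): Repeated squaring mod 22: 12^1 ≡ 12, 12^2 ≡ 12² = 144 ≡ 12, 12^4 ≡ 12² = 144 ≡ 12, 12^8 ≡ 12² = 144 ≡ 12, 12^16 ≡ 12² = 144 ≡ 12. Since 18 = 16 + 2, 12^18 ≡ 12·12: 12·12 = 144 ≡ 12. So 12^18 ≡ 12 (mod 22).
So φ(10) = φ(12) = 12 while 10 ≠ 12, hence φ is not injective.
A non-injective map from the 22-element set ℤ_{22} to itself takes at most 21 distinct values, so it cannot be surjective. Therefore φ is not surjective.
Since φ is not surjective, we determine |image(φ)|. Computing x^18 mod 22 for each x (by repeated squaring, reducing mod 22 at every step), the values φ(0), φ(1), …, φ(21) are: 0, 1, 14, 5, 20, 15, 4, 9, 16, 3, 12, 11, 12, 3, 16, 9, 4, 15, 20, 5, 14, 1.
The distinct values are {0, 1, 3, 4, 5, 9, 11, 12, 14, 15, 16, 20}; there are 12 of them.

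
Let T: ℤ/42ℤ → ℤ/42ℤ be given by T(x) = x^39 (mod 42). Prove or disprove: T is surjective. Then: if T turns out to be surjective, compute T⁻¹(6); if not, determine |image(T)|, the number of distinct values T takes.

18

T(2): Repeated squaring mod 42: 2^1 ≡ 2, 2^2 ≡ 2² = 4, 2^4 ≡ 4² = 16, 2^8 ≡ 16² = 256 ≡ 4, 2^16 ≡ 4² = 16, 2^32 ≡ 16² = 256 ≡ 4. Since 39 = 32 + 4 + 2 + 1, 2^39 ≡ 4·16·4·2: 4·16 = 64 ≡ 22, then 22·4 = 88 ≡ 4, then 4·2 = 8. So 2^39 ≡ 8 (mod 42).
T(8): Repeated squaring mod 42: 8^1 ≡ 8, 8^2 ≡ 8² = 64 ≡ 22, 8^4 ≡ 22² = 484 ≡ 22, 8^8 ≡ 22² = 484 ≡ 22, 8^16 ≡ 22² = 484 ≡ 22, 8^32 ≡ 22² = 484 ≡ 22. Since 39 = 32 + 4 + 2 + 1, 8^39 ≡ 22·22·22·8: 22·22 = 484 ≡ 22, then 22·22 = 484 ≡ 22, then 22·8 = 176 ≡ 8. So 8^39 ≡ 8 (mod 42).
So T(2) = T(8) = 8 while 2 ≠ 8, so T is not injective.
A non-injective map from the 42-element set ℤ/42ℤ to itself takes at most 41 distinct values, so it cannot be surjective. Thus T is not surjective.
Since T is not surjective, we determine |image(T)|. Computing x^39 mod 42 for each x (by repeated squaring, reducing mod 42 at every step), the values T(0), T(1), …, T(41) are: 0, 1, 8, 27, 22, 41, 6, 7, 8, 15, 34, 29, 6, 13, 14, 15, 22, 41, 36, 13, 20, 21, 22, 29, 6, 1, 20, 27, 28, 29, 36, 13, 8, 27, 34, 35, 36, 1, 20, 15, 34, 41.
The distinct values are {0, 1, 6, 7, 8, 13, 14, 15, 20, 21, 22, 27, 28, 29, 34, 35, 36, 41}; there are 18 of them.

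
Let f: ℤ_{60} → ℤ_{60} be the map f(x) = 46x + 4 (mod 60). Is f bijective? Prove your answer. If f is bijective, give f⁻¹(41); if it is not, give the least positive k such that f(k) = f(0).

30

Recall: f is injective if f(u) = f(v) implies u = v.
We have gcd(46, 60) = 2 > 1. Taking u = 0 and v = 30: f(0) = 4 and f(30) = 46·30 + 4 = 1384 ≡ 4 (mod 60).
So f(0) = f(30) while 0 ≠ 30, thus f is not injective, hence not bijective.
Since f is not bijective, we find the least positive k with f(k) = f(0): this means 46k ≡ 0 (mod 60), i.e. 60 ∣ 46k. Since gcd(46, 60) = 2, dividing through by 2 this holds exactly when 30 ∣ 23k, and as gcd(23, 30) = 1, exactly when 30 ∣ k.
The smallest positive such k is 30.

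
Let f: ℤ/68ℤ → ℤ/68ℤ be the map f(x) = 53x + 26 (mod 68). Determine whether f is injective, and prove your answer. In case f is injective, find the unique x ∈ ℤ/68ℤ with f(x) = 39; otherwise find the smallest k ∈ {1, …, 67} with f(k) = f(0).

49

Recall that f is injective when f(u) = f(v) forces u = v.
Suppose f(u) = f(v) in ℤ/68ℤ. Then 53u + 26 ≡ 53v + 26 (mod 68), so 53(u − v) ≡ 0 (mod 68).
Since gcd(53, 68) = 1, 53 is invertible modulo 68, so u − v ≡ 0 (mod 68), i.e. u = v.
So f is injective.
We now compute 53⁻¹ mod 68 explicitly. Euclid's algorithm: 68 = 1·53 + 15, 53 = 3·15 + 8, 15 = 1·8 + 7, 8 = 1·7 + 1; back-substituting gives 1 = 9·53 − 7·68, so 53⁻¹ ≡ 9 (mod 68).
Since f is injective, we compute f⁻¹(39): solve 53x + 26 ≡ 39 (mod 68), i.e. 53x ≡ 13 (mod 68).
Multiplying by 53⁻¹ = 9 gives x ≡ 9·13 = 117 = 1·68 + 49 ≡ 49 (mod 68).
Check: f(49) = 53·49 + 26 = 2623 = 38·68 + 39 ≡ 39 (mod 68).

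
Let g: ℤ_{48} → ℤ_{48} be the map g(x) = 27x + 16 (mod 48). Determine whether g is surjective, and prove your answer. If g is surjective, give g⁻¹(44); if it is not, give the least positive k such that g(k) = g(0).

16

Since gcd(27, 48) = 3, we have 27x ≡ 0 (mod 3) for all x, so g(x) ≡ 1 (mod 3).
But 0 ≢ 1 (mod 3), so 0 ∈ ℤ_{48} has no preimage. Thus g is not surjective.
Since g is not surjective, we find the least positive k with g(k) = g(0): this means 27k ≡ 0 (mod 48), i.e. 48 ∣ 27k. Since gcd(27, 48) = 3, dividing through by 3 this holds exactly when 16 ∣ 9k, and as gcd(9, 16) = 1, exactly when 16 ∣ k.
The smallest positive such k is 16.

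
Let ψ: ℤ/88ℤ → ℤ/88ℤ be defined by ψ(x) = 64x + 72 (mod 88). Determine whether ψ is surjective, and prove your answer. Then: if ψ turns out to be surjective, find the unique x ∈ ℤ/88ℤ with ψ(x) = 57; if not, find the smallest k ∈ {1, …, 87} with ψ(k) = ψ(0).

11

Since gcd(64, 88) = 8, we have 64x ≡ 0 (mod 8) for all x, so ψ(x) ≡ 0 (mod 8).
But 1 ≢ 0 (mod 8), so 1 ∈ ℤ/88ℤ has no preimage. Hence ψ is not surjective.
Since ψ is not surjective, we find the least positive k with ψ(k) = ψ(0): this means 64k ≡ 0 (mod 88), i.e. 88 ∣ 64k. Since gcd(64, 88) = 8, dividing through by 8 this holds exactly when 11 ∣ 8k, and as gcd(8, 11) = 1, exactly when 11 ∣ k.
The smallest positive such k is 11.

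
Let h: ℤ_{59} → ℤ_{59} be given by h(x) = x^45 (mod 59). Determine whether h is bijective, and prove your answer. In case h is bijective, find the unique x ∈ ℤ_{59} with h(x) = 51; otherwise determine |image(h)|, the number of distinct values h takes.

4

Since 59 is prime, the nonzero elements of ℤ_{59} form a cyclic group of order 58.
As gcd(45, 58) = 1, raising to the 45th power is a bijection on this group: if a^45 ≡ b^45 then (ab^{−1})^45 = 1, and the only element of order dividing gcd(45, 58) = 1 is 1, so a = b.
With h(0) = 0 this makes h injective on all of ℤ_{59}, hence bijective (finite equal-size domain and codomain). In particular h is bijective.
Since h is bijective, we find the preimage of 51. The inverse of x ↦ x^45 on (ℤ_{59})^× is x ↦ x^49, because 45·49 = 2205 = 38·58 + 1 ≡ 1 (mod 58) and x^{58} = 1 for x ≠ 0 (Fermat). So h⁻¹(51) = 51^49 mod 59.
Repeated squaring mod 59: 51^1 ≡ 51, 51^2 ≡ 51² = 2601 ≡ 5, 51^4 ≡ 5² = 25, 51^8 ≡ 25² = 625 ≡ 35, 51^16 ≡ 35² = 1225 ≡ 45, 51^32 ≡ 45² = 2025 ≡ 19. Since 49 = 32 + 16 + 1, 51^49 ≡ 19·45·51: 19·45 = 855 ≡ 29, then 29·51 = 1479 ≡ 4. So 51^49 ≡ 4 (mod 59).
Hence h⁻¹(51) = 4.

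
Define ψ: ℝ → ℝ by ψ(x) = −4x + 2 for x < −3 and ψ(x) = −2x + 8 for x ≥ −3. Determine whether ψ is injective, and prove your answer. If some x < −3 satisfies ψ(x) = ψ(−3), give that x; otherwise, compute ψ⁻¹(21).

-19/4

Both pieces are strictly decreasing (slopes −4 and −2), so each is injective on its own interval.
The left piece maps (−∞, −3) onto (14, ∞); the right piece maps [−3, ∞) onto (−∞, 14].
These images are disjoint, so no value is attained by both pieces. Thus ψ is injective.
Because the two images are disjoint, no x < −3 has ψ(x) = ψ(−3), so we compute ψ⁻¹(21): 21 lies in (14, ∞), so solve −4x + 2 = 21: x = (21 − 2)/(−4) = −19/4.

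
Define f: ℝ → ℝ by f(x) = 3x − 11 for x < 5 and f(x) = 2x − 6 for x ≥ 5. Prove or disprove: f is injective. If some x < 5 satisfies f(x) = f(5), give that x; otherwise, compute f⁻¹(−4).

Both pieces are strictly increasing (slopes 3 and 2), so each is injective on its own interval.
The left piece maps (−∞, 5) onto (−∞, 4); the right piece maps [5, ∞) onto [4, ∞).
These images are disjoint, so no value is attained by both pieces. Hence f is injective.
Because the two images are disjoint, no x < 5 has f(x) = f(5), so we compute f⁻¹(−4): −4 lies in (−∞, 4), so solve 3x − 11 = −4: x = (−4 + 11)/3 = 7/3.

7/3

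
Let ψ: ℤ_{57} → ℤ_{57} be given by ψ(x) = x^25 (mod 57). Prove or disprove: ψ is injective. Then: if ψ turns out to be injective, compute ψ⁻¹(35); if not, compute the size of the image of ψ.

Computing x^25 mod 57 for each x (by repeated squaring, reducing mod 57 at every step), the values ψ(0), ψ(1), …, ψ(56) are: 0, 1, 14, 21, 25, 35, 9, 7, 8, 42, 34, 11, 12, 10, 41, 51, 55, 5, 18, 19, 20, 33, 40, 44, 54, 28, 26, 27, 4, 53, 30, 31, 29, 3, 13, 17, 24, 37, 38, 39, 52, 2, 6, 16, 47, 45, 46, 23, 15, 49, 50, 48, 22, 32, 36, 43, 56.
Every element of ℤ_{57} appears exactly once in this list, so ψ is a bijection, and in particular injective.
Since ψ is injective, we read off the preimage of 35 from the same table: ψ(5) = 35, so ψ⁻¹(35) = 5.

5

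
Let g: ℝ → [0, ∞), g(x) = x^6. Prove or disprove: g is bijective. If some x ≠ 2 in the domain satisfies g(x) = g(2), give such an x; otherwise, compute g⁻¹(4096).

-2

g(2) = 64 = (−2)^6 = g(−2) (since 6 is even), with 2 ≠ −2. So g is not injective, hence not bijective.
For the follow-up, such an x exists: taking x = −2 ∈ ℝ gives g(−2) = 64 = g(2) with −2 ≠ 2.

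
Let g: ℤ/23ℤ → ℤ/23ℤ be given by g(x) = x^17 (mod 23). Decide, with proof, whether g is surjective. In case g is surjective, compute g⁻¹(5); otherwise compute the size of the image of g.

21

Since 23 is prime, the nonzero elements of ℤ/23ℤ form a cyclic group of order 22.
As gcd(17, 22) = 1, raising to the 17th power is a bijection on this group: if a^17 ≡ b^17 then (ab^{−1})^17 = 1, and the only element of order dividing gcd(17, 22) = 1 is 1, so a = b.
With g(0) = 0 this makes g injective on all of ℤ/23ℤ, hence bijective (finite equal-size domain and codomain). In particular g is surjective.
Since g is surjective, we find the preimage of 5. The inverse of x ↦ x^17 on (ℤ/23ℤ)^× is x ↦ x^13, because 17·13 = 221 = 10·22 + 1 ≡ 1 (mod 22) and x^{22} = 1 for x ≠ 0 (Fermat). So g⁻¹(5) = 5^13 mod 23.
Repeated squaring mod 23: 5^1 ≡ 5, 5^2 ≡ 5² = 25 ≡ 2, 5^4 ≡ 2² = 4, 5^8 ≡ 4² = 16. Since 13 = 8 + 4 + 1, 5^13 ≡ 16·4·5: 16·4 = 64 ≡ 18, then 18·5 = 90 ≡ 21. So 5^13 ≡ 21 (mod 23).
Hence g⁻¹(5) = 21.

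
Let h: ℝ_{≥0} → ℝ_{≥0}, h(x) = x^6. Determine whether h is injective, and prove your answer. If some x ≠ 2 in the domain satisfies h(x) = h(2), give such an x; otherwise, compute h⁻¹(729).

3

On ℝ_{≥0}, x ↦ x^6 is strictly increasing, so h(u) = h(v) forces u = v. So h is injective.
Since x ↦ x^6 is strictly increasing on ℝ_{≥0}, it is injective there, so no x ≠ 2 in the domain has h(x) = h(2). We therefore compute h⁻¹(729) = 729^{1/6} = 3 (indeed 3^6 = 729).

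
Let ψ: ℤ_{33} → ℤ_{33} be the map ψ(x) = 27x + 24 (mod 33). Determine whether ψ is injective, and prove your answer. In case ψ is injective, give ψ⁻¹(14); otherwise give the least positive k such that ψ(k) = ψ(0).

11

Recall: ψ is injective if ψ(a) = ψ(b) implies a = b.
We have gcd(27, 33) = 3 > 1. Taking a = 0 and b = 11: ψ(0) = 24 and ψ(11) = 27·11 + 24 = 321 ≡ 24 (mod 33).
So ψ(0) = ψ(11) while 0 ≠ 11, thus ψ is not injective.
Since ψ is not injective, we find the least positive k with ψ(k) = ψ(0): this means 27k ≡ 0 (mod 33), i.e. 33 ∣ 27k. Since gcd(27, 33) = 3, dividing through by 3 this holds exactly when 11 ∣ 9k, and as gcd(9, 11) = 1, exactly when 11 ∣ k.
The smallest positive such k is 11.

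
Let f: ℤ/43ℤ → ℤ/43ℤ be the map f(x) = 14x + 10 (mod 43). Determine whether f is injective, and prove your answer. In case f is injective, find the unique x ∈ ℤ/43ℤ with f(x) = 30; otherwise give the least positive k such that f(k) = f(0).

If f(s) = f(t), then 14s ≡ 14t (mod 43). Because gcd(14, 43) = 1, we may cancel 14 to get s ≡ t (mod 43).
Thus f is injective.
We now compute 14⁻¹ mod 43 explicitly. Euclid's algorithm: 43 = 3·14 + 1; back-substituting gives 1 = 40·14 − 13·43, so 14⁻¹ ≡ 40 (mod 43).
Since f is injective, we find f⁻¹(30): we need 14x ≡ 30 − 10 ≡ 20 (mod 43). Using 14⁻¹ = 40: x ≡ 40·20 = 800 = 18·43 + 26, so x = 26.
Check: f(26) = 14·26 + 10 = 374 = 8·43 + 30 ≡ 30 (mod 43).

26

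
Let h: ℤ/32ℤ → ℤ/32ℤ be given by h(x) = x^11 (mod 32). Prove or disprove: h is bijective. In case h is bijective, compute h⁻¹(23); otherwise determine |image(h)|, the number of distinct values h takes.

17

h(0) = 0^11 = 0.
h(2): Repeated squaring mod 32: 2^1 ≡ 2, 2^2 ≡ 2² = 4, 2^4 ≡ 4² = 16, 2^8 ≡ 16² = 256 ≡ 0. Since 11 = 8 + 2 + 1, 2^11 ≡ 0·4·2: 0·4 = 0, then 0·2 = 0. So 2^11 ≡ 0 (mod 32).
So h(0) = h(2) = 0 while 0 ≠ 2, thus h is not injective, hence not bijective.
Since h is not bijective, we determine |image(h)|. Computing x^11 mod 32 for each x (by repeated squaring, reducing mod 32 at every step), the values h(0), h(1), …, h(31) are: 0, 1, 0, 27, 0, 29, 0, 23, 0, 25, 0, 19, 0, 21, 0, 15, 0, 17, 0, 11, 0, 13, 0, 7, 0, 9, 0, 3, 0, 5, 0, 31.
The distinct values are {0, 1, 3, 5, 7, 9, 11, 13, 15, 17, 19, 21, 23, 25, 27, 29, 31}; there are 17 of them.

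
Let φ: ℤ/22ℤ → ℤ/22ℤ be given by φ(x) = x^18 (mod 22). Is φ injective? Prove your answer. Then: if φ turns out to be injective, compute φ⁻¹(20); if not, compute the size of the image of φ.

12

φ(10): Repeated squaring mod 22: 10^1 ≡ 10, 10^2 ≡ 10² = 100 ≡ 12, 10^4 ≡ 12² = 144 ≡ 12, 10^8 ≡ 12² = 144 ≡ 12, 10^16 ≡ 12² = 144 ≡ 12. Since 18 = 16 + 2, 10^18 ≡ 12·12: 12·12 = 144 ≡ 12. So 10^18 ≡ 12 (mod 22).
φ(12): Repeated squaring mod 22: 12^1 ≡ 12, 12^2 ≡ 12² = 144 ≡ 12, 12^4 ≡ 12² = 144 ≡ 12, 12^8 ≡ 12² = 144 ≡ 12, 12^16 ≡ 12² = 144 ≡ 12. Since 18 = 16 + 2, 12^18 ≡ 12·12: 12·12 = 144 ≡ 12. So 12^18 ≡ 12 (mod 22).
So φ(10) = φ(12) = 12 while 10 ≠ 12, therefore φ is not injective.
Since φ is not injective, we determine |image(φ)|. Computing x^18 mod 22 for each x (by repeated squaring, reducing mod 22 at every step), the values φ(0), φ(1), …, φ(21) are: 0, 1, 14, 5, 20, 15, 4, 9, 16, 3, 12, 11, 12, 3, 16, 9, 4, 15, 20, 5, 14, 1.
The distinct values are {0, 1, 3, 4, 5, 9, 11, 12, 14, 15, 16, 20}; there are 12 of them.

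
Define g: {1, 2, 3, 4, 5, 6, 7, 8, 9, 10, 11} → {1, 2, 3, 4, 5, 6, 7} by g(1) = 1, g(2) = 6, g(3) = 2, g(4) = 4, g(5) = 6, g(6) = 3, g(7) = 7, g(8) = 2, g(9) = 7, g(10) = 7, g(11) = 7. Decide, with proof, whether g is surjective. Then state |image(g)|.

No element maps to 5, so g is not surjective.
The image of g is {1, 2, 3, 4, 6, 7}, which has 6 elements.

6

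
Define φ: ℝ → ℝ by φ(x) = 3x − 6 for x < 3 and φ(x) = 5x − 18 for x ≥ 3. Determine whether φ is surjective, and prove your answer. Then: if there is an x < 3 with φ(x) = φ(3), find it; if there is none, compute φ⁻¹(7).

Both pieces are strictly increasing (slopes 3 and 5), so each is injective on its own interval.
The left piece maps (−∞, 3) onto (−∞, 3); the right piece maps [3, ∞) onto [−3, ∞).
The union (−∞, 3) ∪ [−3, ∞) covers ℝ, so φ is surjective.
For the follow-up: the images overlap, so an x < 3 with φ(x) = φ(3) exists. φ(3) = −3; solving 3x − 6 = −3 for x < 3 gives x = (−3 + 6)/3 = 1.

1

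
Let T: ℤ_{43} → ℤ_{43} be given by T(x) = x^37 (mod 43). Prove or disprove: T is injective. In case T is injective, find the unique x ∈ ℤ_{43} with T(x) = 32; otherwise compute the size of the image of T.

Since 43 is prime, the nonzero elements of ℤ_{43} form a cyclic group of order 42.
As gcd(37, 42) = 1, raising to the 37th power is a bijection on this group: if s^37 ≡ t^37 then (st^{−1})^37 = 1, and the only element of order dividing gcd(37, 42) = 1 is 1, so s = t.
With T(0) = 0 this makes T injective on all of ℤ_{43}, hence bijective (finite equal-size domain and codomain). In particular T is injective.
Since T is injective, we find the preimage of 32. The inverse of x ↦ x^37 on (ℤ_{43})^× is x ↦ x^25, because 37·25 = 925 = 22·42 + 1 ≡ 1 (mod 42) and x^{42} = 1 for x ≠ 0 (Fermat). So T⁻¹(32) = 32^25 mod 43.
Repeated squaring mod 43: 32^1 ≡ 32, 32^2 ≡ 32² = 1024 ≡ 35, 32^4 ≡ 35² = 1225 ≡ 21, 32^8 ≡ 21² = 441 ≡ 11, 32^16 ≡ 11² = 121 ≡ 35. Since 25 = 16 + 8 + 1, 32^25 ≡ 35·11·32: 35·11 = 385 ≡ 41, then 41·32 = 1312 ≡ 22. So 32^25 ≡ 22 (mod 43).
Hence T⁻¹(32) = 22.

22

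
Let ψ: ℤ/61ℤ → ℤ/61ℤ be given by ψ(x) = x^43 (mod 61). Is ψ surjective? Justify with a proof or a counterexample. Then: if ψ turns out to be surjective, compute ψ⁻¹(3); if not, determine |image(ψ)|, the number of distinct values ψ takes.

52

Since 61 is prime, the nonzero elements of ℤ/61ℤ form a cyclic group of order 60.
As gcd(43, 60) = 1, raising to the 43rd power is a bijection on this group: if u^43 ≡ v^43 then (uv^{−1})^43 = 1, and the only element of order dividing gcd(43, 60) = 1 is 1, so u = v.
With ψ(0) = 0 this makes ψ injective on all of ℤ/61ℤ, hence bijective (finite equal-size domain and codomain). In particular ψ is surjective.
Since ψ is surjective, we find the preimage of 3. The inverse of x ↦ x^43 on (ℤ/61ℤ)^× is x ↦ x^7, because 43·7 = 301 = 5·60 + 1 ≡ 1 (mod 60) and x^{60} = 1 for x ≠ 0 (Fermat). So ψ⁻¹(3) = 3^7 mod 61.
Repeated squaring mod 61: 3^1 ≡ 3, 3^2 ≡ 3² = 9, 3^4 ≡ 9² = 81 ≡ 20. Since 7 = 4 + 2 + 1, 3^7 ≡ 20·9·3: 20·9 = 180 ≡ 58, then 58·3 = 174 ≡ 52. So 3^7 ≡ 52 (mod 61).
Hence ψ⁻¹(3) = 52.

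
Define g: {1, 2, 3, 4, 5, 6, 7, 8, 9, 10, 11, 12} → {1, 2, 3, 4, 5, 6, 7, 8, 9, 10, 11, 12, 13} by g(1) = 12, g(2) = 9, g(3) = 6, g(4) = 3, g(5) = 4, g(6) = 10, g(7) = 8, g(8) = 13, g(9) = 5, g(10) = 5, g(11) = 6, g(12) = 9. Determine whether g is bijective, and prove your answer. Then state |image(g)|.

g(9) = 5 = g(10) with 9 ≠ 10, so g is not injective, hence not bijective.
The image of g is {3, 4, 5, 6, 8, 9, 10, 12, 13}, which has 9 elements.

9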